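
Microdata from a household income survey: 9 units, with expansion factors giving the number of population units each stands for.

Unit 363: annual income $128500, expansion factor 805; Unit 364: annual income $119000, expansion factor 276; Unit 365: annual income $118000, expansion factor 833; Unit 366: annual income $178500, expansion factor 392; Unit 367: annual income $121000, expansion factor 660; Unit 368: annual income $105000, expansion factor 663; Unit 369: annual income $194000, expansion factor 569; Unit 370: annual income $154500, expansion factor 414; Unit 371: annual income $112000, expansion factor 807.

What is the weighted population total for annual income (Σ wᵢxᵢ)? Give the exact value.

718760500

Weighted total = 718760500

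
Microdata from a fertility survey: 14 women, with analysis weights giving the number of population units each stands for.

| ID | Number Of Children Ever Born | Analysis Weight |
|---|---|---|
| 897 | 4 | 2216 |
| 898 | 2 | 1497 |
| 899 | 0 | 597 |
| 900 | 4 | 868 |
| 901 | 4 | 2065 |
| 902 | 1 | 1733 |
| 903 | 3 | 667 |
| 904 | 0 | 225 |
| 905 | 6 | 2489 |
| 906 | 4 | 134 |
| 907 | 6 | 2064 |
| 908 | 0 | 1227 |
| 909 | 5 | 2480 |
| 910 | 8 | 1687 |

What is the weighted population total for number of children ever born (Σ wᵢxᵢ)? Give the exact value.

81074

Weighted total = 81074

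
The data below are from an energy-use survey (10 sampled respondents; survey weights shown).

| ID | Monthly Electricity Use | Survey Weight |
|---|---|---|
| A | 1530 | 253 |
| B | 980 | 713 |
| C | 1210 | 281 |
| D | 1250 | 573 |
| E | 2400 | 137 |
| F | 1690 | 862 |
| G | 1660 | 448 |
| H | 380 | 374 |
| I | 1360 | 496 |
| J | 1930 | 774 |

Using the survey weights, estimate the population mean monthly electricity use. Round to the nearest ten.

Weighted sum = 1530×253 + 980×713 + 1210×281 + 1250×573 + 2400×137 + 1690×862 + 1660×448 + 380×374 + 1360×496 + 1930×774
  = 6981850
Sum of weights = 253 + 713 + 281 + 573 + 137 + 862 + 448 + 374 + 496 + 774 = 4911
Weighted mean = 6981850 / 4911 = 1421.6758

1420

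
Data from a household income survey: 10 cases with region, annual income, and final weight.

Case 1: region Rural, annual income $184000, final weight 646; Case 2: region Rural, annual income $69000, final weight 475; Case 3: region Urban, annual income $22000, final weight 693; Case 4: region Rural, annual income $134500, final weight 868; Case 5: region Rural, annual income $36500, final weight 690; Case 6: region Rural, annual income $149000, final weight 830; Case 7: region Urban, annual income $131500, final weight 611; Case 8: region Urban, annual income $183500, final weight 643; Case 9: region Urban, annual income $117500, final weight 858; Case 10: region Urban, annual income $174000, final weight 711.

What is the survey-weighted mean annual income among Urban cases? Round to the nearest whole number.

Urban rows: 3, 7, 8, 9, 10
Weighted sum = 22000×693 + 131500×611 + 183500×643 + 117500×858 + 174000×711
  = 15246000 + 80346500 + 117990500 + 100815000 + 123714000 = 438112000
Sum of weights = 3516
Weighted mean = 438112000 / 3516 = 124605.23

124605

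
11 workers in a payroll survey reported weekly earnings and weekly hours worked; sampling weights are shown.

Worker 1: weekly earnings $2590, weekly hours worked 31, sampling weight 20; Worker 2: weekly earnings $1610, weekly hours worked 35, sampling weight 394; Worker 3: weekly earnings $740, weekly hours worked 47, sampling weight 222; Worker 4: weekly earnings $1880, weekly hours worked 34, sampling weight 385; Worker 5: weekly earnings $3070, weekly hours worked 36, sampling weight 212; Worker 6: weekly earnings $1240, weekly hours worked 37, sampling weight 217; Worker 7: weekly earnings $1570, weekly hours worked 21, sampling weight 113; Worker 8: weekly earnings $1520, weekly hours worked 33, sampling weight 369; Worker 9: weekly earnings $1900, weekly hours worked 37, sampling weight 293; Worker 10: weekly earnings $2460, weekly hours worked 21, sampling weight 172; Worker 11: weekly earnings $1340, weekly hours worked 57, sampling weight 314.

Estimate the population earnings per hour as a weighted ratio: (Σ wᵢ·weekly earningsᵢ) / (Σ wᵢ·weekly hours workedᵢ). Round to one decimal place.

Σ wᵢ·y = 2590×20 + 1610×394 + 740×222 + 1880×385 + 3070×212 + 1240×217 + 1570×113 + 1520×369 + 1900×293 + 2460×172 + 1340×314
  = 4633010
Σ wᵢ·x = 31×20 + 35×394 + 47×222 + 34×385 + 36×212 + 37×217 + 21×113 + 33×369 + 37×293 + 21×172 + 57×314
  = 100496
Ratio = 4633010 / 100496 = 46.101437

46.1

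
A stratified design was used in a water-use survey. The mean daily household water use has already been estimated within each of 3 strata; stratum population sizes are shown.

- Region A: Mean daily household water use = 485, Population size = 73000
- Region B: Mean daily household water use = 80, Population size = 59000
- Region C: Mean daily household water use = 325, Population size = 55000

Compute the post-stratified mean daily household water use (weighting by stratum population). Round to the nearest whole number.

Σ Nₕ·x̄ₕ = 485×73000 + 80×59000 + 325×55000
  = 35405000 + 4720000 + 17875000 = 58000000
Σ Nₕ = 73000 + 59000 + 55000 = 187000
Overall mean = 58000000 / 187000 = 310.16043

310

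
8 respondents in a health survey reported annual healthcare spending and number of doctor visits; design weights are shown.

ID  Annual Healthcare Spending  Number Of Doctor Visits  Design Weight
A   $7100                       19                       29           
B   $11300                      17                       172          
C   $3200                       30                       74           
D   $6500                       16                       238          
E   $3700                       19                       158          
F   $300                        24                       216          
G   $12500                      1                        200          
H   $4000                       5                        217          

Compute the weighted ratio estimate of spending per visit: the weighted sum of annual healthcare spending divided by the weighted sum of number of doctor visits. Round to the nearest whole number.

419

Σ wᵢ·y = 7100×29 + 11300×172 + 3200×74 + 6500×238 + 3700×158 + 300×216 + 12500×200 + 4000×217
  = 7950700
Σ wᵢ·x = 18974
Ratio = 7950700 / 18974 = 419.03131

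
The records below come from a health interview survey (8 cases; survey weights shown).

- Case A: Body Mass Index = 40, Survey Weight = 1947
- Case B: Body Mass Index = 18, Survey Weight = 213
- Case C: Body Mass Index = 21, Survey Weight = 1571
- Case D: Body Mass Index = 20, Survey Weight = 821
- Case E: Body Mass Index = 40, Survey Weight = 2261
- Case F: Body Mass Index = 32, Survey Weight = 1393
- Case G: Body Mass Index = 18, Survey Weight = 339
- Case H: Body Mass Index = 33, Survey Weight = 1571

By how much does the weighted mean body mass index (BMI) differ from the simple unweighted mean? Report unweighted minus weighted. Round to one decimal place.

-4.3

Unweighted sum = 40 + 18 + 21 + 20 + 40 + 32 + 18 + 33 = 222
Unweighted mean = 222 / 8 = 27.75
Weighted sum = 40×1947 + 18×213 + 21×1571 + 20×821 + 40×2261 + 32×1393 + 18×339 + 33×1571
  = 77880 + 3834 + 32991 + 16420 + 90440 + 44576 + 6102 + 51843 = 324086
Sum of weights = 10116
Weighted mean = 324086 / 10116 = 32.036971
Difference (unweighted minus weighted) = -4.2869711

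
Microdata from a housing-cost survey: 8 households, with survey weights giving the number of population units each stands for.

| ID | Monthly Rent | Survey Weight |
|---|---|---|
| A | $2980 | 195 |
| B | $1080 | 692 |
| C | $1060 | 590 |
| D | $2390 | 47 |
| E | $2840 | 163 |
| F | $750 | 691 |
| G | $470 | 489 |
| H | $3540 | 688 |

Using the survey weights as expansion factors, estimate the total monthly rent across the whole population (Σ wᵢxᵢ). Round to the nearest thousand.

Weighted total = 2980×195 + 1080×692 + 1060×590 + 2390×47 + 2840×163 + 750×691 + 470×489 + 3540×688
  = 581100 + 747360 + 625400 + 112330 + 462920 + 518250 + 229830 + 2435520 = 5712710

5713000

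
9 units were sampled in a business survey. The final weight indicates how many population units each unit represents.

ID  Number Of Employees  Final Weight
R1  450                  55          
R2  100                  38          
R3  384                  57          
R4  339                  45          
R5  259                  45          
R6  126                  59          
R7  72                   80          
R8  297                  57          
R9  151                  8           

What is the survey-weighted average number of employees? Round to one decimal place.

244.8

Weighted sum = 108679
Sum of weights = 444
Weighted mean = 108679 / 444 = 244.77252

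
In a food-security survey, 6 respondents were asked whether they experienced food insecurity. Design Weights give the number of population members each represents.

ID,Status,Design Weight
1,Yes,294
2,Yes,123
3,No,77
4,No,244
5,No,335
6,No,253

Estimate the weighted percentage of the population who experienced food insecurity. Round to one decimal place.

Sum of weights for 'Yes' = 294 + 123 = 417
Total weight = 294 + 123 + 77 + 244 + 335 + 253 = 1326
Weighted proportion = 417 / 1326 = 0.31447964 → 31.447964%

31.4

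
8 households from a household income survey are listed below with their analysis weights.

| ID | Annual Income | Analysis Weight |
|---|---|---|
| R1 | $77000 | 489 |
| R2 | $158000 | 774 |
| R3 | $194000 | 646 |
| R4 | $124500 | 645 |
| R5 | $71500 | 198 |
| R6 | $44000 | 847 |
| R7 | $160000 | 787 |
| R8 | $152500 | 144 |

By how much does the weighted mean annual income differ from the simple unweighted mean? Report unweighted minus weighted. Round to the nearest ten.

-2010

Unweighted sum = 981500
Unweighted mean = 981500 / 8 = 122687.5
Weighted sum = 77000×489 + 158000×774 + 194000×646 + 124500×645 + 71500×198 + 44000×847 + 160000×787 + 152500×144
  = 37653000 + 122292000 + 125324000 + 80302500 + 14157000 + 37268000 + 125920000 + 21960000 = 564876500
Sum of weights = 489 + 774 + 646 + 645 + 198 + 847 + 787 + 144 = 4530
Weighted mean = 564876500 / 4530 = 124696.8
Difference (unweighted minus weighted) = -2009.2991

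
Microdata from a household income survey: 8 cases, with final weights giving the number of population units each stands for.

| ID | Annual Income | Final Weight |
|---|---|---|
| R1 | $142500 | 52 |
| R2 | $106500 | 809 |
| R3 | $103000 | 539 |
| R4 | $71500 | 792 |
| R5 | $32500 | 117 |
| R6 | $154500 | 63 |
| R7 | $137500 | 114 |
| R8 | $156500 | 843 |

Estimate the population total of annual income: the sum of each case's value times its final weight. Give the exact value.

Weighted total = 142500×52 + 106500×809 + 103000×539 + 71500×792 + 32500×117 + 154500×63 + 137500×114 + 156500×843
  = 7410000 + 86158500 + 55517000 + 56628000 + 3802500 + 9733500 + 15675000 + 131929500 = 366854000

366854000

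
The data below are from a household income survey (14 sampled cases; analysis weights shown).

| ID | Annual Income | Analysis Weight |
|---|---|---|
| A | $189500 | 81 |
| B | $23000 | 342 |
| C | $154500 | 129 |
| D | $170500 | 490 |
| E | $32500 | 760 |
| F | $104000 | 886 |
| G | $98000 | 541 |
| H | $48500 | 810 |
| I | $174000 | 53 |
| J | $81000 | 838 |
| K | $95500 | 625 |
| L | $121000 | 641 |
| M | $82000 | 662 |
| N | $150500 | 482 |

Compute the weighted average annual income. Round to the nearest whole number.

92236

Weighted sum = 677011500
Sum of weights = 7340
Weighted mean = 677011500 / 7340 = 92235.899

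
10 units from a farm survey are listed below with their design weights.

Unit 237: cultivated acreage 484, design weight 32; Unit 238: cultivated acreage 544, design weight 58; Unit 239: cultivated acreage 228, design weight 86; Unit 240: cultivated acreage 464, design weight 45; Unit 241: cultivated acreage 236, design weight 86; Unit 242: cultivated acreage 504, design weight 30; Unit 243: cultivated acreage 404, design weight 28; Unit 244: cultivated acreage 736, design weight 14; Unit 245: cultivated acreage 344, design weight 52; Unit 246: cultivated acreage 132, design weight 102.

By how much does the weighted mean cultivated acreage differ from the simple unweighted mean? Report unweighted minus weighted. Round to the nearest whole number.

78

Unweighted sum = 484 + 544 + 228 + 464 + 236 + 504 + 404 + 736 + 344 + 132 = 4076
Unweighted mean = 4076 / 10 = 407.6
Weighted sum = 175912
Sum of weights = 533
Weighted mean = 175912 / 533 = 330.04128
Difference (unweighted minus weighted) = 77.558724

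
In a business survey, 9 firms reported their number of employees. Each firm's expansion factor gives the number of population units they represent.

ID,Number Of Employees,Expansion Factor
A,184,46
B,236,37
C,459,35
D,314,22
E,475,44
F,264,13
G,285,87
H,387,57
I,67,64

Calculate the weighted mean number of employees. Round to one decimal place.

Weighted sum = 184×46 + 236×37 + 459×35 + 314×22 + 475×44 + 264×13 + 285×87 + 387×57 + 67×64
  = 8464 + 8732 + 16065 + 6908 + 20900 + 3432 + 24795 + 22059 + 4288 = 115643
Sum of weights = 46 + 37 + 35 + 22 + 44 + 13 + 87 + 57 + 64 = 405
Weighted mean = 115643 / 405 = 285.53827

285.5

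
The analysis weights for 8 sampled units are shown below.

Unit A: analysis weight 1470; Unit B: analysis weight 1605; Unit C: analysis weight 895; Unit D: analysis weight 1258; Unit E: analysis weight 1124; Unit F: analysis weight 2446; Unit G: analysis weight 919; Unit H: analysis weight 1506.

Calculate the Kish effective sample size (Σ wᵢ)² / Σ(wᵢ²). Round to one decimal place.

7.2

Σ wᵢ = 1470 + 1605 + 895 + 1258 + 1124 + 2446 + 919 + 1506 = 11223
Σ wᵢ² = 2160900 + 2576025 + 801025 + 1582564 + 1263376 + 5982916 + 844561 + 2268036 = 17479403
n_eff = 11223² / 17479403 = 125955729 / 17479403 = 7.2059514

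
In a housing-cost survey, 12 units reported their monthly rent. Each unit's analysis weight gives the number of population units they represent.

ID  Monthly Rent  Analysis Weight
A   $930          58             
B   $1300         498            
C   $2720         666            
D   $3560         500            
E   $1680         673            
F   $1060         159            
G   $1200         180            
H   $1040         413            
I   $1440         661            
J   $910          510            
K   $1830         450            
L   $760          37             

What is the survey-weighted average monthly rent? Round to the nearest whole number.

Weighted sum = 930×58 + 1300×498 + 2720×666 + 3560×500 + 1680×673 + 1060×159 + 1200×180 + 1040×413 + 1440×661 + 910×510 + 1830×450 + 760×37
  = 8505120
Sum of weights = 58 + 498 + 666 + 500 + 673 + 159 + 180 + 413 + 661 + 510 + 450 + 37 = 4805
Weighted mean = 8505120 / 4805 = 1770.0562

1770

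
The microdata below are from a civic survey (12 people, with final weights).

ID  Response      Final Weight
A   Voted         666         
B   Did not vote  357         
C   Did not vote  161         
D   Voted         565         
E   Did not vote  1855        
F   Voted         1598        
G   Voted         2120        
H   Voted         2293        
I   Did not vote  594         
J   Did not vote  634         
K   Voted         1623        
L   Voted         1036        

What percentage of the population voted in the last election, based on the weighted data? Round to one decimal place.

73.3

Sum of weights for 'Voted' = 666 + 565 + 1598 + 2120 + 2293 + 1623 + 1036 = 9901
Total weight = 666 + 357 + 161 + 565 + 1855 + 1598 + 2120 + 2293 + 594 + 634 + 1623 + 1036 = 13502
Weighted proportion = 9901 / 13502 = 0.73329877 → 73.329877%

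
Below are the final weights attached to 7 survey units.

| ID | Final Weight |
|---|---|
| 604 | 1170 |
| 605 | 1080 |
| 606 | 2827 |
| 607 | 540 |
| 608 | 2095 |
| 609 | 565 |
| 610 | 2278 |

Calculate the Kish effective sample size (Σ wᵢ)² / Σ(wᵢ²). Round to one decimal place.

5.4

Σ wᵢ = 1170 + 1080 + 2827 + 540 + 2095 + 565 + 2278 = 10555
Σ wᵢ² = 1368900 + 1166400 + 7991929 + 291600 + 4389025 + 319225 + 5189284 = 20716363
n_eff = 10555² / 20716363 = 111408025 / 20716363 = 5.3777791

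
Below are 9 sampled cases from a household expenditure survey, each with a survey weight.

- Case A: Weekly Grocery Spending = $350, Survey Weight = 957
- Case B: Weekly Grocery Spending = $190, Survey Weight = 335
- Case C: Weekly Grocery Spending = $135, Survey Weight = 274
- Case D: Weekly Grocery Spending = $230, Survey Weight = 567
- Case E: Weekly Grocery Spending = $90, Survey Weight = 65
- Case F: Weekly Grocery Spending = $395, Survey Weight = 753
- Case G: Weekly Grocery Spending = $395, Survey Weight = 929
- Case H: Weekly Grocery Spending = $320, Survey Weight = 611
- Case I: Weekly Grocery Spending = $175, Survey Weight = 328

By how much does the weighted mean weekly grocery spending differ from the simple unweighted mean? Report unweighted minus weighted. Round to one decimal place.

Unweighted sum = 350 + 190 + 135 + 230 + 90 + 395 + 395 + 320 + 175 = 2280
Unweighted mean = 2280 / 9 = 253.33333
Weighted sum = 350×957 + 190×335 + 135×274 + 230×567 + 90×65 + 395×753 + 395×929 + 320×611 + 175×328
  = 334950 + 63650 + 36990 + 130410 + 5850 + 297435 + 366955 + 195520 + 57400 = 1489160
Sum of weights = 957 + 335 + 274 + 567 + 65 + 753 + 929 + 611 + 328 = 4819
Weighted mean = 1489160 / 4819 = 309.01847
Difference (unweighted minus weighted) = -55.685135

-55.7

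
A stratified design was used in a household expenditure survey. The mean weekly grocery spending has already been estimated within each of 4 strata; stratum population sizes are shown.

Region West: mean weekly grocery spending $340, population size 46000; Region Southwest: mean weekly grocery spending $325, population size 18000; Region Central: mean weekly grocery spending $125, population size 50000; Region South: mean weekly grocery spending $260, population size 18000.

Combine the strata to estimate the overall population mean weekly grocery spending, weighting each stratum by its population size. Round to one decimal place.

245.6

Σ Nₕ·x̄ₕ = 340×46000 + 325×18000 + 125×50000 + 260×18000
  = 15640000 + 5850000 + 6250000 + 4680000 = 32420000
Σ Nₕ = 46000 + 18000 + 50000 + 18000 = 132000
Overall mean = 32420000 / 132000 = 245.60606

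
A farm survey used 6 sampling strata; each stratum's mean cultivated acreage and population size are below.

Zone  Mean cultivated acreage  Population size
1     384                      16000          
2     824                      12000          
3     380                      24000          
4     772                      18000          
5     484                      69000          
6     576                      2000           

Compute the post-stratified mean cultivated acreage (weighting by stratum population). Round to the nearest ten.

520

Σ Nₕ·x̄ₕ = 384×16000 + 824×12000 + 380×24000 + 772×18000 + 484×69000 + 576×2000
  = 6144000 + 9888000 + 9120000 + 13896000 + 33396000 + 1152000 = 73596000
Σ Nₕ = 141000
Overall mean = 73596000 / 141000 = 521.95745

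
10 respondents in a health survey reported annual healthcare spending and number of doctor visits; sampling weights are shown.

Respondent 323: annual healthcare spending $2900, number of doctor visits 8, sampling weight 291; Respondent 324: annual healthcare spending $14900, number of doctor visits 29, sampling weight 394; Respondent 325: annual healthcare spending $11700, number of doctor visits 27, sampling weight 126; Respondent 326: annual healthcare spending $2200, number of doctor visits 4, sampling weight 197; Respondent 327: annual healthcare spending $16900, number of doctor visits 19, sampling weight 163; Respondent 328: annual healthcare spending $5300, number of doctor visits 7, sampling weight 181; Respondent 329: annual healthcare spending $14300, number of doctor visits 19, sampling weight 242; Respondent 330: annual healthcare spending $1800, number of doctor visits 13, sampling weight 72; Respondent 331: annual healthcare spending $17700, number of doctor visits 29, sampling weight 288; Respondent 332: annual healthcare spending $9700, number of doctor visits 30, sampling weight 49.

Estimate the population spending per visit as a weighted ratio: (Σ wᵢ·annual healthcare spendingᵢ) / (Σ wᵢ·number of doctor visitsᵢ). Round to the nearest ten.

Σ wᵢ·y = 2900×291 + 14900×394 + 11700×126 + 2200×197 + 16900×163 + 5300×181 + 14300×242 + 1800×72 + 17700×288 + 9700×49
  = 843900 + 5870600 + 1474200 + 433400 + 2754700 + 959300 + 3460600 + 129600 + 5097600 + 475300 = 21499200
Σ wᵢ·x = 8×291 + 29×394 + 27×126 + 4×197 + 19×163 + 7×181 + 19×242 + 13×72 + 29×288 + 30×49
  = 37664
Ratio = 21499200 / 37664 = 570.81563

570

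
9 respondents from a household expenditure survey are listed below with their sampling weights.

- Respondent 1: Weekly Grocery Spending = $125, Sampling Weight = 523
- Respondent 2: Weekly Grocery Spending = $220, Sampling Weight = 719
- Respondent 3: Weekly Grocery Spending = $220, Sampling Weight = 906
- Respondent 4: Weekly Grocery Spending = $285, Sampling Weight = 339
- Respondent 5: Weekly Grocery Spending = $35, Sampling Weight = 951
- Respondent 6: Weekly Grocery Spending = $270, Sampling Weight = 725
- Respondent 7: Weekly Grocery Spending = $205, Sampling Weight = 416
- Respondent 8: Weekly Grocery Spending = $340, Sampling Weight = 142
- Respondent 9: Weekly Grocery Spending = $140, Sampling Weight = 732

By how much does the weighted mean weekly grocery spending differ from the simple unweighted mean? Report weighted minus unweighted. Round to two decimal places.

-23.89

Unweighted sum = 125 + 220 + 220 + 285 + 35 + 270 + 205 + 340 + 140 = 1840
Unweighted mean = 1840 / 9 = 204.44444
Weighted sum = 125×523 + 220×719 + 220×906 + 285×339 + 35×951 + 270×725 + 205×416 + 340×142 + 140×732
  = 65375 + 158180 + 199320 + 96615 + 33285 + 195750 + 85280 + 48280 + 102480 = 984565
Sum of weights = 523 + 719 + 906 + 339 + 951 + 725 + 416 + 142 + 732 = 5453
Weighted mean = 984565 / 5453 = 180.55474
Difference (weighted minus unweighted) = -23.889704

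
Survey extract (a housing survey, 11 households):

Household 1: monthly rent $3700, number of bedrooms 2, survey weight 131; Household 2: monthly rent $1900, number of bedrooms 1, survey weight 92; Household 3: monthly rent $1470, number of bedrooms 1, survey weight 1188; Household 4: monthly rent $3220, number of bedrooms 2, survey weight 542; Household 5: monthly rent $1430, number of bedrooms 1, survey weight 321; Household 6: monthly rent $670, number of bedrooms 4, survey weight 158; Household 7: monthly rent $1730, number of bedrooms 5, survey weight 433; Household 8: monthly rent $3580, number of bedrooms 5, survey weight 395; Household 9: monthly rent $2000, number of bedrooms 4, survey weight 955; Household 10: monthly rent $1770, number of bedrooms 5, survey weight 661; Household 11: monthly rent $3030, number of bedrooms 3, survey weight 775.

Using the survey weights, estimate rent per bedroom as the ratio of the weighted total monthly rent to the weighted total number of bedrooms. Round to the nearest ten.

720

Σ wᵢ·y = 3700×131 + 1900×92 + 1470×1188 + 3220×542 + 1430×321 + 670×158 + 1730×433 + 3580×395 + 2000×955 + 1770×661 + 3030×775
  = 484700 + 174800 + 1746360 + 1745240 + 459030 + 105860 + 749090 + 1414100 + 1910000 + 1169970 + 2348250 = 12307400
Σ wᵢ·x = 17169
Ratio = 12307400 / 17169 = 716.83849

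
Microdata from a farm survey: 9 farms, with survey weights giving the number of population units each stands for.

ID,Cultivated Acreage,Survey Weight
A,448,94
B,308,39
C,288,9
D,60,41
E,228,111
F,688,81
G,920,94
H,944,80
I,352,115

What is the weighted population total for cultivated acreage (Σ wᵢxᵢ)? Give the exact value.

342692

Weighted total = 342692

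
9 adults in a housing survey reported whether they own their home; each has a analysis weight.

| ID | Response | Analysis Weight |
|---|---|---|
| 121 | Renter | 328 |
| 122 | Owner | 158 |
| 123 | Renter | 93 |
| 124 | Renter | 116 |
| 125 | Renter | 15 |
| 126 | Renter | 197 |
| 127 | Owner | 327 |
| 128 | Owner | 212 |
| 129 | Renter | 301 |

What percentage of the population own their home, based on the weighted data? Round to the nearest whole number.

40

Sum of weights for 'Owner' = 158 + 327 + 212 = 697
Total weight = 328 + 158 + 93 + 116 + 15 + 197 + 327 + 212 + 301 = 1747
Weighted proportion = 697 / 1747 = 0.39896966 → 39.896966%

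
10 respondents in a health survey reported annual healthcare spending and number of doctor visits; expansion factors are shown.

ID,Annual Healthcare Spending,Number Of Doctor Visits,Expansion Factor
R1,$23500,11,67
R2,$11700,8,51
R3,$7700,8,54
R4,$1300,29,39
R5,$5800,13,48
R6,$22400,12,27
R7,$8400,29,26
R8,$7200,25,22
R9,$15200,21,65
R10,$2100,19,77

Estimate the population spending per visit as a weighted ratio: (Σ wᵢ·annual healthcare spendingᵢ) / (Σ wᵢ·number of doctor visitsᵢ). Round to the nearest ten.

Σ wᵢ·y = 5047400
Σ wᵢ·x = 11×67 + 8×51 + 8×54 + 29×39 + 13×48 + 12×27 + 29×26 + 25×22 + 21×65 + 19×77
  = 737 + 408 + 432 + 1131 + 624 + 324 + 754 + 550 + 1365 + 1463 = 7788
Ratio = 5047400 / 7788 = 648.09964

650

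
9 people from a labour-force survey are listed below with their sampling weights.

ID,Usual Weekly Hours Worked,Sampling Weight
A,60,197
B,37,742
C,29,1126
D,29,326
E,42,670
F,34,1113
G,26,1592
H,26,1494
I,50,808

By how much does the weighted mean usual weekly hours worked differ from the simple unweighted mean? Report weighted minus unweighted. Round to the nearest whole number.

-4

Unweighted sum = 60 + 37 + 29 + 29 + 42 + 34 + 26 + 26 + 50 = 333
Unweighted mean = 333 / 9 = 37
Weighted sum = 60×197 + 37×742 + 29×1126 + 29×326 + 42×670 + 34×1113 + 26×1592 + 26×1494 + 50×808
  = 11820 + 27454 + 32654 + 9454 + 28140 + 37842 + 41392 + 38844 + 40400 = 268000
Sum of weights = 197 + 742 + 1126 + 326 + 670 + 1113 + 1592 + 1494 + 808 = 8068
Weighted mean = 268000 / 8068 = 33.21765
Difference (weighted minus unweighted) = -3.78235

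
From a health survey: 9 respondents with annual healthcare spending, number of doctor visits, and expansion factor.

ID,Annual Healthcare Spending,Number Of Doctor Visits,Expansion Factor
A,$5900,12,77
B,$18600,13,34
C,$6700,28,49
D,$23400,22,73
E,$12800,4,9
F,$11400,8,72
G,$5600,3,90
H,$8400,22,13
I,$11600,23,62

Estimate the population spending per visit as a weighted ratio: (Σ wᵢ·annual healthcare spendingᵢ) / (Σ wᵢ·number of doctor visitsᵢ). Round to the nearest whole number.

777

Σ wᵢ·y = 5900×77 + 18600×34 + 6700×49 + 23400×73 + 12800×9 + 11400×72 + 5600×90 + 8400×13 + 11600×62
  = 454300 + 632400 + 328300 + 1708200 + 115200 + 820800 + 504000 + 109200 + 719200 = 5391600
Σ wᵢ·x = 12×77 + 13×34 + 28×49 + 22×73 + 4×9 + 8×72 + 3×90 + 22×13 + 23×62
  = 924 + 442 + 1372 + 1606 + 36 + 576 + 270 + 286 + 1426 = 6938
Ratio = 5391600 / 6938 = 777.11156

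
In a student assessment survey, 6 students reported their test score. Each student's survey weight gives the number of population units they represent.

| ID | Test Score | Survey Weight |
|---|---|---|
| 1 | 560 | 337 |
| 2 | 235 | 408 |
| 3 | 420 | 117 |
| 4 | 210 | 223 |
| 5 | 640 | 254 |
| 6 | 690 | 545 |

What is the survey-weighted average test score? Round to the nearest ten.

490

Weighted sum = 919180
Sum of weights = 337 + 408 + 117 + 223 + 254 + 545 = 1884
Weighted mean = 919180 / 1884 = 487.88747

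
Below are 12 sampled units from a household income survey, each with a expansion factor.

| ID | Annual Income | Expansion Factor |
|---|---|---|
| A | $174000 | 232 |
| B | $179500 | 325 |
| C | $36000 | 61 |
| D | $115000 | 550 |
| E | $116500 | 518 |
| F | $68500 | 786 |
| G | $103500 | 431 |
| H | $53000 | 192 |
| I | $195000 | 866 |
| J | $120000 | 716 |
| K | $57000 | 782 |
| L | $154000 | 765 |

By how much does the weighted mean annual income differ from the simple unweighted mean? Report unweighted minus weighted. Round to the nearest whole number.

Unweighted sum = 174000 + 179500 + 36000 + 115000 + 116500 + 68500 + 103500 + 53000 + 195000 + 120000 + 57000 + 154000 = 1372000
Unweighted mean = 1372000 / 12 = 114333.33
Weighted sum = 750298000
Sum of weights = 232 + 325 + 61 + 550 + 518 + 786 + 431 + 192 + 866 + 716 + 782 + 765 = 6224
Weighted mean = 750298000 / 6224 = 120549.16
Difference (unweighted minus weighted) = -6215.8312

-6216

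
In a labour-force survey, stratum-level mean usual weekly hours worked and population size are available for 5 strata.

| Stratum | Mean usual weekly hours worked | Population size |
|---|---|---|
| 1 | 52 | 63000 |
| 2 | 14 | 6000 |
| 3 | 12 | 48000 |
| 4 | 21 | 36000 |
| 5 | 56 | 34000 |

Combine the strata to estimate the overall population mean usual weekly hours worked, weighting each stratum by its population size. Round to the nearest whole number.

Σ Nₕ·x̄ₕ = 52×63000 + 14×6000 + 12×48000 + 21×36000 + 56×34000
  = 3276000 + 84000 + 576000 + 756000 + 1904000 = 6596000
Σ Nₕ = 187000
Overall mean = 6596000 / 187000 = 35.272727

35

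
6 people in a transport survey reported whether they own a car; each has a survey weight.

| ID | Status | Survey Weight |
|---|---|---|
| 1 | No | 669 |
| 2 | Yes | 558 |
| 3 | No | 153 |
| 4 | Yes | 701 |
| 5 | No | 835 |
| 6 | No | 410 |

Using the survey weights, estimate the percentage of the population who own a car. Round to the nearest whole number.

Sum of weights for 'Yes' = 558 + 701 = 1259
Total weight = 669 + 558 + 153 + 701 + 835 + 410 = 3326
Weighted proportion = 1259 / 3326 = 0.37853277 → 37.853277%

38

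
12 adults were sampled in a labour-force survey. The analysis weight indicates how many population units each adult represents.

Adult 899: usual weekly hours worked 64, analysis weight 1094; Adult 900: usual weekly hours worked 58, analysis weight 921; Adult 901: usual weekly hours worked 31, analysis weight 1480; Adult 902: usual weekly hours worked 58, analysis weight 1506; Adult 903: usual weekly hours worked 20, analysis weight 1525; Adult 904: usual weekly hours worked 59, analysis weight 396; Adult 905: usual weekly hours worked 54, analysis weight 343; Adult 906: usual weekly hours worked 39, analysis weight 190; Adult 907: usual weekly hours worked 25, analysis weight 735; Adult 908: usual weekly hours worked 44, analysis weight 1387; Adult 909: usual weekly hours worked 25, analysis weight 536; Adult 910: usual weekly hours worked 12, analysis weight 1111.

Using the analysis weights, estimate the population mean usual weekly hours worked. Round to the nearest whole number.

Weighted sum = 64×1094 + 58×921 + 31×1480 + 58×1506 + 20×1525 + 59×396 + 54×343 + 39×190 + 25×735 + 44×1387 + 25×536 + 12×1111
  = 442593
Sum of weights = 1094 + 921 + 1480 + 1506 + 1525 + 396 + 343 + 190 + 735 + 1387 + 536 + 1111 = 11224
Weighted mean = 442593 / 11224 = 39.432733

39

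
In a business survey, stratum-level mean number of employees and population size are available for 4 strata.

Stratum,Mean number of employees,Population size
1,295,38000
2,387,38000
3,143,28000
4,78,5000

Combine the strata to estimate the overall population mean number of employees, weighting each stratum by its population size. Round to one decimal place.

278.1

Σ Nₕ·x̄ₕ = 295×38000 + 387×38000 + 143×28000 + 78×5000
  = 11210000 + 14706000 + 4004000 + 390000 = 30310000
Σ Nₕ = 38000 + 38000 + 28000 + 5000 = 109000
Overall mean = 30310000 / 109000 = 278.07339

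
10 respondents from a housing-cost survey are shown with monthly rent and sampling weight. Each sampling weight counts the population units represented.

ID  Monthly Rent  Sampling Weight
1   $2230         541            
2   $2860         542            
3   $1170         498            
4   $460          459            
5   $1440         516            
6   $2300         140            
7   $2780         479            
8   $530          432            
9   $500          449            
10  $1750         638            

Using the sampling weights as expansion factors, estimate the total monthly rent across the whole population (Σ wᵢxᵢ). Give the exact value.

7516970

Weighted total = 2230×541 + 2860×542 + 1170×498 + 460×459 + 1440×516 + 2300×140 + 2780×479 + 530×432 + 500×449 + 1750×638
  = 1206430 + 1550120 + 582660 + 211140 + 743040 + 322000 + 1331620 + 228960 + 224500 + 1116500 = 7516970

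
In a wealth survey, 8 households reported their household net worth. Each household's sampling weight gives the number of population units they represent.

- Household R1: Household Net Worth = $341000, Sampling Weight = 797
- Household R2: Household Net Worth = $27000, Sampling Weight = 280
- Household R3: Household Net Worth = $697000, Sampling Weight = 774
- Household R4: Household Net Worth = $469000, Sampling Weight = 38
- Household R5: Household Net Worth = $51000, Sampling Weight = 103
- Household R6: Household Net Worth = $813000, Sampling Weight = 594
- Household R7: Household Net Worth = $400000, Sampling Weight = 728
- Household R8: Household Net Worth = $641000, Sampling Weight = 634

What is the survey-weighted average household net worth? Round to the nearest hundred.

Weighted sum = 341000×797 + 27000×280 + 697000×774 + 469000×38 + 51000×103 + 813000×594 + 400000×728 + 641000×634
  = 271777000 + 7560000 + 539478000 + 17822000 + 5253000 + 482922000 + 291200000 + 406394000 = 2022406000
Sum of weights = 797 + 280 + 774 + 38 + 103 + 594 + 728 + 634 = 3948
Weighted mean = 2022406000 / 3948 = 512260.89

512300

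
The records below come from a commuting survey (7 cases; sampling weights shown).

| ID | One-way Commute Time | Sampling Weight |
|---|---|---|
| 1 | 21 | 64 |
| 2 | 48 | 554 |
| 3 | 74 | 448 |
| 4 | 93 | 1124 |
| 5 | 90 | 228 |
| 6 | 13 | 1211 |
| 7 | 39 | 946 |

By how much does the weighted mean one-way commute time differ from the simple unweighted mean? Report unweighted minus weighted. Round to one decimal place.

1.8

Unweighted sum = 21 + 48 + 74 + 93 + 90 + 13 + 39 = 378
Unweighted mean = 378 / 7 = 54
Weighted sum = 21×64 + 48×554 + 74×448 + 93×1124 + 90×228 + 13×1211 + 39×946
  = 238777
Sum of weights = 4575
Weighted mean = 238777 / 4575 = 52.191694
Difference (unweighted minus weighted) = 1.808306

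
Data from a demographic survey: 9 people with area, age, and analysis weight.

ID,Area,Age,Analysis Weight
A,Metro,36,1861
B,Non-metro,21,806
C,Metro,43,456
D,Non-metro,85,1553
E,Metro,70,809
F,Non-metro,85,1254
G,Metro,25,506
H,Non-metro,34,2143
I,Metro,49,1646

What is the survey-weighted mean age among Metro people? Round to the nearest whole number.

45

Metro rows: A, C, E, G, I
Weighted sum = 36×1861 + 43×456 + 70×809 + 25×506 + 49×1646
  = 66996 + 19608 + 56630 + 12650 + 80654 = 236538
Sum of weights = 5278
Weighted mean = 236538 / 5278 = 44.815839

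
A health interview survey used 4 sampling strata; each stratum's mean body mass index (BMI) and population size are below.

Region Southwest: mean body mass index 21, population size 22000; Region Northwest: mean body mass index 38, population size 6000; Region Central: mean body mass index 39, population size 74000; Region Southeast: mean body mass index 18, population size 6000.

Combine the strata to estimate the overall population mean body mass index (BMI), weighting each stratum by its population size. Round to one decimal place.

34.1

Σ Nₕ·x̄ₕ = 3684000
Σ Nₕ = 22000 + 6000 + 74000 + 6000 = 108000
Overall mean = 3684000 / 108000 = 34.111111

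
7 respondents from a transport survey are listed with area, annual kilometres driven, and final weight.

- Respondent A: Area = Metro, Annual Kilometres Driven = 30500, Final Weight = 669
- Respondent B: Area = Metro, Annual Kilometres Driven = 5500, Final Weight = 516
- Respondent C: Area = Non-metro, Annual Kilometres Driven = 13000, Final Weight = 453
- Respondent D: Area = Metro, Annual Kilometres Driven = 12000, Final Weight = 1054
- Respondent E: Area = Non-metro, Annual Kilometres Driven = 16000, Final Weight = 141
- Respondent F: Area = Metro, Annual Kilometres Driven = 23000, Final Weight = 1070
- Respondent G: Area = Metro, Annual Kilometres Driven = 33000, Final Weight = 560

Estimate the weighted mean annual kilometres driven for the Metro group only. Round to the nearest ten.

20410

Metro rows: A, B, D, F, G
Weighted sum = 30500×669 + 5500×516 + 12000×1054 + 23000×1070 + 33000×560
  = 78980500
Sum of weights = 669 + 516 + 1054 + 1070 + 560 = 3869
Weighted mean = 78980500 / 3869 = 20413.673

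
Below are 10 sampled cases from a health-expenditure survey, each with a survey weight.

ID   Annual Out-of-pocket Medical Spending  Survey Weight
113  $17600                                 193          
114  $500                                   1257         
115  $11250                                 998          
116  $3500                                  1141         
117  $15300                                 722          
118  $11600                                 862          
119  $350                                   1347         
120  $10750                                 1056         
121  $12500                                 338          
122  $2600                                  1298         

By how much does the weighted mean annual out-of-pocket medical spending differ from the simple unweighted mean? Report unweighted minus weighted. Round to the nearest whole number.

Unweighted sum = 17600 + 500 + 11250 + 3500 + 15300 + 11600 + 350 + 10750 + 12500 + 2600 = 85950
Unweighted mean = 85950 / 10 = 8595
Weighted sum = 17600×193 + 500×1257 + 11250×998 + 3500×1141 + 15300×722 + 11600×862 + 350×1347 + 10750×1056 + 12500×338 + 2600×1298
  = 59715350
Sum of weights = 193 + 1257 + 998 + 1141 + 722 + 862 + 1347 + 1056 + 338 + 1298 = 9212
Weighted mean = 59715350 / 9212 = 6482.3437
Difference (unweighted minus weighted) = 2112.6563

2113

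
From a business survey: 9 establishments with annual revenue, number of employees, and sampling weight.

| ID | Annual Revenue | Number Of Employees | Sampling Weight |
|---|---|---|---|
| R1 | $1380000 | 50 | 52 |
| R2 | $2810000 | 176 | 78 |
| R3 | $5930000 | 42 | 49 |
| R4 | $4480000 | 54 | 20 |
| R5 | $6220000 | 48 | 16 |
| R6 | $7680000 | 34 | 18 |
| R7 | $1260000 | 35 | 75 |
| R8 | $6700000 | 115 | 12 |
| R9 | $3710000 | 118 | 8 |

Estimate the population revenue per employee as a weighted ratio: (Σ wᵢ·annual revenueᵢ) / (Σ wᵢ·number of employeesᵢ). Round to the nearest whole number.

43165

Σ wᵢ·y = 1380000×52 + 2810000×78 + 5930000×49 + 4480000×20 + 6220000×16 + 7680000×18 + 1260000×75 + 6700000×12 + 3710000×8
  = 1113450000
Σ wᵢ·x = 50×52 + 176×78 + 42×49 + 54×20 + 48×16 + 34×18 + 35×75 + 115×12 + 118×8
  = 2600 + 13728 + 2058 + 1080 + 768 + 612 + 2625 + 1380 + 944 = 25795
Ratio = 1113450000 / 25795 = 43165.342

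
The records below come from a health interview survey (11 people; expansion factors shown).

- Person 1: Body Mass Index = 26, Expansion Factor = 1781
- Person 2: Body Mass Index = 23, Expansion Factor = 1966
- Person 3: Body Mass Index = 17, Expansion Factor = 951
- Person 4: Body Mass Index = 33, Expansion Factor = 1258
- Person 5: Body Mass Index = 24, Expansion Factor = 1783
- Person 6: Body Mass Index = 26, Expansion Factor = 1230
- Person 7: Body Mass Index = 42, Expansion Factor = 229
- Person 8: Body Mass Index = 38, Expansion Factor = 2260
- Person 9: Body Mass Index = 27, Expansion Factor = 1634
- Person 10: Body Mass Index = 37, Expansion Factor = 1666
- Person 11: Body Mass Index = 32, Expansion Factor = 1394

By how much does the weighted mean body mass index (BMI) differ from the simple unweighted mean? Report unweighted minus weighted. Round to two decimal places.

0.46

Unweighted sum = 26 + 23 + 17 + 33 + 24 + 26 + 42 + 38 + 27 + 37 + 32 = 325
Unweighted mean = 325 / 11 = 29.545455
Weighted sum = 26×1781 + 23×1966 + 17×951 + 33×1258 + 24×1783 + 26×1230 + 42×229 + 38×2260 + 27×1634 + 37×1666 + 32×1394
  = 46306 + 45218 + 16167 + 41514 + 42792 + 31980 + 9618 + 85880 + 44118 + 61642 + 44608 = 469843
Sum of weights = 1781 + 1966 + 951 + 1258 + 1783 + 1230 + 229 + 2260 + 1634 + 1666 + 1394 = 16152
Weighted mean = 469843 / 16152 = 29.088843
Difference (unweighted minus weighted) = 0.45661106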